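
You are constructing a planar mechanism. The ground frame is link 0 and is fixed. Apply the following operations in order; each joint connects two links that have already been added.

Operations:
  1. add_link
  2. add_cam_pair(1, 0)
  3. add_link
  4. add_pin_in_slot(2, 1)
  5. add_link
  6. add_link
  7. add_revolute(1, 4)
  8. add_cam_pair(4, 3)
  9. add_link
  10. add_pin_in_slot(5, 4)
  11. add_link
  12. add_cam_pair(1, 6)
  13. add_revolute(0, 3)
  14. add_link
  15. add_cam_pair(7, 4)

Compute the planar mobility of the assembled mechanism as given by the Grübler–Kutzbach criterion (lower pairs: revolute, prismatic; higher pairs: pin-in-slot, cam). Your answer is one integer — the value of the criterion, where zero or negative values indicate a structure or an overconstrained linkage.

M = 11

[1;0;0] (link 0 is ground)
L+ [2;0;0]
C(1,0)∈J2 [2;0;1]
L+ [3;0;1]
PS(2,1)∈J2 [3;0;2]
L+ [4;0;2]
L+ [5;0;2]
R(1,4)∈J1 [5;1;2]
C(4,3)∈J2 [5;1;3]
L+ [6;1;3]
PS(5,4)∈J2 [6;1;4]
L+ [7;1;4]
C(1,6)∈J2 [7;1;5]
R(0,3)∈J1 [7;2;5]
L+ [8;2;5]
C(7,4)∈J2 [8;2;6]
mobility = 21 − 4 − 6 = 11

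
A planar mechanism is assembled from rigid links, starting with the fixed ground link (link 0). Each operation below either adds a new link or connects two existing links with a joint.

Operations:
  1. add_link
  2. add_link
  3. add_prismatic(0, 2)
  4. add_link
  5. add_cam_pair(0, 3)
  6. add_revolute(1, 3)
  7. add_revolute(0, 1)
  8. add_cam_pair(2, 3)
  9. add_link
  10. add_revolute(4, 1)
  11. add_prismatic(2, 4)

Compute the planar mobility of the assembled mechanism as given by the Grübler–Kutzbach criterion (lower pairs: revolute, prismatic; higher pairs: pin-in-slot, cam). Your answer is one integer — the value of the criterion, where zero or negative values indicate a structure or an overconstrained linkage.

ground; <1,0,0>
#1 <2,0,0>
#2 <3,0,0>
P:0↔2 J1 <3,1,0>
#3 <4,1,0>
C:0↔3 J2 <4,1,1>
R:1↔3 J1 <4,2,1>
R:0↔1 J1 <4,3,1>
C:2↔3 J2 <4,3,2>
#4 <5,3,2>
R:4↔1 J1 <5,4,2>
P:2↔4 J1 <5,5,2>
3×4 − 2×5 − 1×2 = 0

M = 0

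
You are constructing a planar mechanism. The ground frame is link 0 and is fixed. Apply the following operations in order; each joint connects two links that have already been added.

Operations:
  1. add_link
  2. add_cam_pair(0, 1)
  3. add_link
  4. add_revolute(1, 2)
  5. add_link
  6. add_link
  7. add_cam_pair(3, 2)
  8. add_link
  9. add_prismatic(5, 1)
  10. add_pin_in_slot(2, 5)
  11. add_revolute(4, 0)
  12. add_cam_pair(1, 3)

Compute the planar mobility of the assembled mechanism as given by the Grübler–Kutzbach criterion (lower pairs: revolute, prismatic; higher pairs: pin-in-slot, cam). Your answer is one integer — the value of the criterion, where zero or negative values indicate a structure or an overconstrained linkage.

M = 5

[1;0;0] (link 0 is ground)
L+ [2;0;0]
C(0,1)∈J2 [2;0;1]
L+ [3;0;1]
R(1,2)∈J1 [3;1;1]
L+ [4;1;1]
L+ [5;1;1]
C(3,2)∈J2 [5;1;2]
L+ [6;1;2]
P(5,1)∈J1 [6;2;2]
PS(2,5)∈J2 [6;2;3]
R(4,0)∈J1 [6;3;3]
C(1,3)∈J2 [6;3;4]
mobility = 15 − 6 − 4 = 5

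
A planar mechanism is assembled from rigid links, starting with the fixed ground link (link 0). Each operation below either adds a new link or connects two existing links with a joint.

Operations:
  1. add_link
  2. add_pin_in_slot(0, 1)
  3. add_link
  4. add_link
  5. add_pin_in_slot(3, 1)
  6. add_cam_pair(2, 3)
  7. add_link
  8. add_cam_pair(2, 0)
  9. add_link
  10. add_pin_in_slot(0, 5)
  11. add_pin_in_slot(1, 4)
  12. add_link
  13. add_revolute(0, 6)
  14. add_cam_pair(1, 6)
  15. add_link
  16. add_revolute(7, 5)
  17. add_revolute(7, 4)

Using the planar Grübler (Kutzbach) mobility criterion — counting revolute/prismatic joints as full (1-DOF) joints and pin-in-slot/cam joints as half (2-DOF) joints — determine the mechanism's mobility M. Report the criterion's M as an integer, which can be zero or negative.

M = 8

L=1 J1=0 J2=0
add link → L=2 J1=0 J2=0
PS@0,1 dof=2 J2 → L=2 J1=0 J2=1
add link → L=3 J1=0 J2=1
add link → L=4 J1=0 J2=1
PS@3,1 dof=2 J2 → L=4 J1=0 J2=2
C@2,3 dof=2 J2 → L=4 J1=0 J2=3
add link → L=5 J1=0 J2=3
C@2,0 dof=2 J2 → L=5 J1=0 J2=4
add link → L=6 J1=0 J2=4
PS@0,5 dof=2 J2 → L=6 J1=0 J2=5
PS@1,4 dof=2 J2 → L=6 J1=0 J2=6
add link → L=7 J1=0 J2=6
R@0,6 dof=1 J1 → L=7 J1=1 J2=6
C@1,6 dof=2 J2 → L=7 J1=1 J2=7
add link → L=8 J1=1 J2=7
R@7,5 dof=1 J1 → L=8 J1=2 J2=7
R@7,4 dof=1 J1 → L=8 J1=3 J2=7
M=3(L−1)−2J1−J2=3·7−2·3−7=8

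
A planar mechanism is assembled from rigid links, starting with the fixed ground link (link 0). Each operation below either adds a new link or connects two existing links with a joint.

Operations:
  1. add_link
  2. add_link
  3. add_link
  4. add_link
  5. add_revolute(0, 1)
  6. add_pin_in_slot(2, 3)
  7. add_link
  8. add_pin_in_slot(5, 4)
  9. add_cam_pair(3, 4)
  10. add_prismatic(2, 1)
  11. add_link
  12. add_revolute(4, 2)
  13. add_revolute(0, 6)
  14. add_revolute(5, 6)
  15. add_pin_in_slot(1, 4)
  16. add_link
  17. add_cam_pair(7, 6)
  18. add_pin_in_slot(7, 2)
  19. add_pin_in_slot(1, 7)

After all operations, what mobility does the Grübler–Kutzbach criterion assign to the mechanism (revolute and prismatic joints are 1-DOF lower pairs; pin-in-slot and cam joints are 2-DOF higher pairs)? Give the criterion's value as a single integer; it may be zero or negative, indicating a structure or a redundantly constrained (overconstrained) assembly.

M = 4

link 0 = ground. State L|J1|J2 = 1|0|0
+link1  2|0|0
+link2  3|0|0
+link3  4|0|0
+link4  5|0|0
R(0,1) f=1→J1  5|1|0
PS(2,3) f=2→J2  5|1|1
+link5  6|1|1
PS(5,4) f=2→J2  6|1|2
C(3,4) f=2→J2  6|1|3
P(2,1) f=1→J1  6|2|3
+link6  7|2|3
R(4,2) f=1→J1  7|3|3
R(0,6) f=1→J1  7|4|3
R(5,6) f=1→J1  7|5|3
PS(1,4) f=2→J2  7|5|4
+link7  8|5|4
C(7,6) f=2→J2  8|5|5
PS(7,2) f=2→J2  8|5|6
PS(1,7) f=2→J2  8|5|7
M = 3(8−1)−2·5−7 = 21−10−7 = 4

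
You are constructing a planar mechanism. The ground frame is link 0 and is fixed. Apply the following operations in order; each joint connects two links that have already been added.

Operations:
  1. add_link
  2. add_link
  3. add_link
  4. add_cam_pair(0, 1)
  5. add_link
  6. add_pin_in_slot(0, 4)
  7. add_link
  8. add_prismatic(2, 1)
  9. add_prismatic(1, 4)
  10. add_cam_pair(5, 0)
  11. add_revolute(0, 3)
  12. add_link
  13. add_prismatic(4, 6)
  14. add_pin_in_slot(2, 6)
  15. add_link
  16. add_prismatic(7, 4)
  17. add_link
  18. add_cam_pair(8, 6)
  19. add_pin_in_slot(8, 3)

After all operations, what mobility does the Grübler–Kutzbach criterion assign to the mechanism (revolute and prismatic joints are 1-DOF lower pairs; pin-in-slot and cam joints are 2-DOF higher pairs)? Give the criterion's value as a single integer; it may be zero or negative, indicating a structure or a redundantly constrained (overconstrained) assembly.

M = 8

[1;0;0] (link 0 is ground)
L+ [2;0;0]
L+ [3;0;0]
L+ [4;0;0]
C(0,1)∈J2 [4;0;1]
L+ [5;0;1]
PS(0,4)∈J2 [5;0;2]
L+ [6;0;2]
P(2,1)∈J1 [6;1;2]
P(1,4)∈J1 [6;2;2]
C(5,0)∈J2 [6;2;3]
R(0,3)∈J1 [6;3;3]
L+ [7;3;3]
P(4,6)∈J1 [7;4;3]
PS(2,6)∈J2 [7;4;4]
L+ [8;4;4]
P(7,4)∈J1 [8;5;4]
L+ [9;5;4]
C(8,6)∈J2 [9;5;5]
PS(8,3)∈J2 [9;5;6]
mobility = 24 − 10 − 6 = 8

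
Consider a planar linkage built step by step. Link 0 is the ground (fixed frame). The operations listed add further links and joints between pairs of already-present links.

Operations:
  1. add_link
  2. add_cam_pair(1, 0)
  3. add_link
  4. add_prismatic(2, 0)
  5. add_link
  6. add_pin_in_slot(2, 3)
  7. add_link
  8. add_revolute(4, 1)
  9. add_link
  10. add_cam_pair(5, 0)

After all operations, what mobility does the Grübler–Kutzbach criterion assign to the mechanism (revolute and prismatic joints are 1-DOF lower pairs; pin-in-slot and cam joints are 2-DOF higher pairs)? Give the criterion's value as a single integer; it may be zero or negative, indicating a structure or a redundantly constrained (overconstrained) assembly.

M = 8

[1;0;0] (link 0 is ground)
L+ [2;0;0]
C(1,0)∈J2 [2;0;1]
L+ [3;0;1]
P(2,0)∈J1 [3;1;1]
L+ [4;1;1]
PS(2,3)∈J2 [4;1;2]
L+ [5;1;2]
R(4,1)∈J1 [5;2;2]
L+ [6;2;2]
C(5,0)∈J2 [6;2;3]
mobility = 15 − 4 − 3 = 8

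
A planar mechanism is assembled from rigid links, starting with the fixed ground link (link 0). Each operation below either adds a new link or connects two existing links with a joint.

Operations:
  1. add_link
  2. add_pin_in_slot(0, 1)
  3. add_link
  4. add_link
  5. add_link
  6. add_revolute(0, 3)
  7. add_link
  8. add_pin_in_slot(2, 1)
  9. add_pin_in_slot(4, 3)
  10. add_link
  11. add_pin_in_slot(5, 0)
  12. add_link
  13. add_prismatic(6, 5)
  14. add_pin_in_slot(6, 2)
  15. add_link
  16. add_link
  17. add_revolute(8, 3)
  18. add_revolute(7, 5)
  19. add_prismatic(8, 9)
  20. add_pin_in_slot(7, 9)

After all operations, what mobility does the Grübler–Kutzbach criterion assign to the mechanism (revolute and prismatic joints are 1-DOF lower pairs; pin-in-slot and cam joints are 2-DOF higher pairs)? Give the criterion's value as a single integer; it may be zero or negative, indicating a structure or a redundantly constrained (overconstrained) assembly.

M = 11

ground; <1,0,0>
#1 <2,0,0>
PS:0↔1 J2 <2,0,1>
#2 <3,0,1>
#3 <4,0,1>
#4 <5,0,1>
R:0↔3 J1 <5,1,1>
#5 <6,1,1>
PS:2↔1 J2 <6,1,2>
PS:4↔3 J2 <6,1,3>
#6 <7,1,3>
PS:5↔0 J2 <7,1,4>
#7 <8,1,4>
P:6↔5 J1 <8,2,4>
PS:6↔2 J2 <8,2,5>
#8 <9,2,5>
#9 <10,2,5>
R:8↔3 J1 <10,3,5>
R:7↔5 J1 <10,4,5>
P:8↔9 J1 <10,5,5>
PS:7↔9 J2 <10,5,6>
3×9 − 2×5 − 1×6 = 11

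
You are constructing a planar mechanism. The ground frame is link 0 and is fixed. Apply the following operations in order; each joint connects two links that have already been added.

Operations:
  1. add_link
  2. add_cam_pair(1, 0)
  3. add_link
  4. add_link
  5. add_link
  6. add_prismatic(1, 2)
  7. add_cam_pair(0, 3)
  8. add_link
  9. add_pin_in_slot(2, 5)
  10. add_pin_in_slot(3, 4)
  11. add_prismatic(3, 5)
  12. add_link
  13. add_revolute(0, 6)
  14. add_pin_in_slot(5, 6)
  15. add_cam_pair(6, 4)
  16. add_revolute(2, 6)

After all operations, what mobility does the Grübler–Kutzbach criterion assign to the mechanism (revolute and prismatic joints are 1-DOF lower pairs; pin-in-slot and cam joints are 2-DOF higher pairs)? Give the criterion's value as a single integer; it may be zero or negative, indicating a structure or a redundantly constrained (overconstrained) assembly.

ground; <1,0,0>
#1 <2,0,0>
C:1↔0 J2 <2,0,1>
#2 <3,0,1>
#3 <4,0,1>
#4 <5,0,1>
P:1↔2 J1 <5,1,1>
C:0↔3 J2 <5,1,2>
#5 <6,1,2>
PS:2↔5 J2 <6,1,3>
PS:3↔4 J2 <6,1,4>
P:3↔5 J1 <6,2,4>
#6 <7,2,4>
R:0↔6 J1 <7,3,4>
PS:5↔6 J2 <7,3,5>
C:6↔4 J2 <7,3,6>
R:2↔6 J1 <7,4,6>
3×6 − 2×4 − 1×6 = 4

M = 4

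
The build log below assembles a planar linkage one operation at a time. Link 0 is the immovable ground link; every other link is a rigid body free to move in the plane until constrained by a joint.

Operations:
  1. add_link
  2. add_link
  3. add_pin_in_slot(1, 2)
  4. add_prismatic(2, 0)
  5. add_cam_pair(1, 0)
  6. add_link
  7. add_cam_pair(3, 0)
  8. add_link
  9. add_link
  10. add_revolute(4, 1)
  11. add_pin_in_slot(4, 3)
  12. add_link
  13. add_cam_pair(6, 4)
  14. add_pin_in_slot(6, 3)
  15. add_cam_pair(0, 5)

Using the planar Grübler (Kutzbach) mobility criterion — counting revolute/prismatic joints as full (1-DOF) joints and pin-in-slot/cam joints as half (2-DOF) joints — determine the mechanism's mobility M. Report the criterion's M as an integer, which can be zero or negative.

link 0 = ground. State L|J1|J2 = 1|0|0
+link1  2|0|0
+link2  3|0|0
PS(1,2) f=2→J2  3|0|1
P(2,0) f=1→J1  3|1|1
C(1,0) f=2→J2  3|1|2
+link3  4|1|2
C(3,0) f=2→J2  4|1|3
+link4  5|1|3
+link5  6|1|3
R(4,1) f=1→J1  6|2|3
PS(4,3) f=2→J2  6|2|4
+link6  7|2|4
C(6,4) f=2→J2  7|2|5
PS(6,3) f=2→J2  7|2|6
C(0,5) f=2→J2  7|2|7
M = 3(7−1)−2·2−7 = 18−4−7 = 7

M = 7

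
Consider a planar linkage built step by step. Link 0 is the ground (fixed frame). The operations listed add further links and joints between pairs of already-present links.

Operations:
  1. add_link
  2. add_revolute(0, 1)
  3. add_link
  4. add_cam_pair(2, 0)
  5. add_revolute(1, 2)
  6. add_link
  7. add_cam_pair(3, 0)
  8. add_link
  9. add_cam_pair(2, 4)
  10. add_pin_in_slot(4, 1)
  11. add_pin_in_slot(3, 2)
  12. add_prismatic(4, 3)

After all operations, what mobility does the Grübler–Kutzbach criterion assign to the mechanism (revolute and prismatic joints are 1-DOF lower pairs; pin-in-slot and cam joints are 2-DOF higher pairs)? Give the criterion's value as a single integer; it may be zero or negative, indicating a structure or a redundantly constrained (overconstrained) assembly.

[1;0;0] (link 0 is ground)
L+ [2;0;0]
R(0,1)∈J1 [2;1;0]
L+ [3;1;0]
C(2,0)∈J2 [3;1;1]
R(1,2)∈J1 [3;2;1]
L+ [4;2;1]
C(3,0)∈J2 [4;2;2]
L+ [5;2;2]
C(2,4)∈J2 [5;2;3]
PS(4,1)∈J2 [5;2;4]
PS(3,2)∈J2 [5;2;5]
P(4,3)∈J1 [5;3;5]
mobility = 12 − 6 − 5 = 1

M = 1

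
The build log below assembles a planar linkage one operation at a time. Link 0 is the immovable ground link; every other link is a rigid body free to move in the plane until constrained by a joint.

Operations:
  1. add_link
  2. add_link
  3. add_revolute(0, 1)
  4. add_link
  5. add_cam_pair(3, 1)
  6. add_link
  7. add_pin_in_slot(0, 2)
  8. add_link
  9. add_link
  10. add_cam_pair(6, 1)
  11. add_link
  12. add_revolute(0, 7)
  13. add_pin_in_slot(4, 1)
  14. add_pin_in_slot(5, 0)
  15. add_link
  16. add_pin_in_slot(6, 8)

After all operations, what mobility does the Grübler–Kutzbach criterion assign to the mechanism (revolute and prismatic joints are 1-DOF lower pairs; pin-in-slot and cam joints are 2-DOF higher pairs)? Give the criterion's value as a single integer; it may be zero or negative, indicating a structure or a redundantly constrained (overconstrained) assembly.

M = 14

link 0 = ground. State L|J1|J2 = 1|0|0
+link1  2|0|0
+link2  3|0|0
R(0,1) f=1→J1  3|1|0
+link3  4|1|0
C(3,1) f=2→J2  4|1|1
+link4  5|1|1
PS(0,2) f=2→J2  5|1|2
+link5  6|1|2
+link6  7|1|2
C(6,1) f=2→J2  7|1|3
+link7  8|1|3
R(0,7) f=1→J1  8|2|3
PS(4,1) f=2→J2  8|2|4
PS(5,0) f=2→J2  8|2|5
+link8  9|2|5
PS(6,8) f=2→J2  9|2|6
M = 3(9−1)−2·2−6 = 24−4−6 = 14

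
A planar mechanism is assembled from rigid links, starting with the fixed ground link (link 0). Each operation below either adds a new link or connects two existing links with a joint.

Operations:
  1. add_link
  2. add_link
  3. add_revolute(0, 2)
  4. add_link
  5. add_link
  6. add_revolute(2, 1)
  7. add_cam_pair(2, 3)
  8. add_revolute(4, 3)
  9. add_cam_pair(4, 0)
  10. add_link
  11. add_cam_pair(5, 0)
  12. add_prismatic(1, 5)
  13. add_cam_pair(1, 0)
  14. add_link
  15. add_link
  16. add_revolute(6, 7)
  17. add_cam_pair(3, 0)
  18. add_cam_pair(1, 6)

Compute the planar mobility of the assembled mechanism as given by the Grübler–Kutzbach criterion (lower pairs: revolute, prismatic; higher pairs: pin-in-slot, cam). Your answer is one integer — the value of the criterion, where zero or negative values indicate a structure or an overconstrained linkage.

(L,J1,J2)=(1,0,0); link0 fixed
link1: (2,0,0)
link2: (3,0,0)
R 0-2 [J1]: (3,1,0)
link3: (4,1,0)
link4: (5,1,0)
R 2-1 [J1]: (5,2,0)
C 2-3 [J2]: (5,2,1)
R 4-3 [J1]: (5,3,1)
C 4-0 [J2]: (5,3,2)
link5: (6,3,2)
C 5-0 [J2]: (6,3,3)
P 1-5 [J1]: (6,4,3)
C 1-0 [J2]: (6,4,4)
link6: (7,4,4)
link7: (8,4,4)
R 6-7 [J1]: (8,5,4)
C 3-0 [J2]: (8,5,5)
C 1-6 [J2]: (8,5,6)
Grübler: 3·7 − 2·5 − 6 = 5

M = 5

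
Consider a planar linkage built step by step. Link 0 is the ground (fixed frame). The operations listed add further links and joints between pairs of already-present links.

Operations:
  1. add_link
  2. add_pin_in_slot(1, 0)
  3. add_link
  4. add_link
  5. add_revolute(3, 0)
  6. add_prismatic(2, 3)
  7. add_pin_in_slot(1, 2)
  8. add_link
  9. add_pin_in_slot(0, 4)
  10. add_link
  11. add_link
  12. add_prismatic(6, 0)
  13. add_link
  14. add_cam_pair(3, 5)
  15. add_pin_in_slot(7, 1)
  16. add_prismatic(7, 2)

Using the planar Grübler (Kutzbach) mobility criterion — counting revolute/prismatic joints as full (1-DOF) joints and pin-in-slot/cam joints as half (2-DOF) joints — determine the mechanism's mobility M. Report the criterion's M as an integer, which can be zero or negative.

M = 8

link 0 = ground. State L|J1|J2 = 1|0|0
+link1  2|0|0
PS(1,0) f=2→J2  2|0|1
+link2  3|0|1
+link3  4|0|1
R(3,0) f=1→J1  4|1|1
P(2,3) f=1→J1  4|2|1
PS(1,2) f=2→J2  4|2|2
+link4  5|2|2
PS(0,4) f=2→J2  5|2|3
+link5  6|2|3
+link6  7|2|3
P(6,0) f=1→J1  7|3|3
+link7  8|3|3
C(3,5) f=2→J2  8|3|4
PS(7,1) f=2→J2  8|3|5
P(7,2) f=1→J1  8|4|5
M = 3(8−1)−2·4−5 = 21−8−5 = 8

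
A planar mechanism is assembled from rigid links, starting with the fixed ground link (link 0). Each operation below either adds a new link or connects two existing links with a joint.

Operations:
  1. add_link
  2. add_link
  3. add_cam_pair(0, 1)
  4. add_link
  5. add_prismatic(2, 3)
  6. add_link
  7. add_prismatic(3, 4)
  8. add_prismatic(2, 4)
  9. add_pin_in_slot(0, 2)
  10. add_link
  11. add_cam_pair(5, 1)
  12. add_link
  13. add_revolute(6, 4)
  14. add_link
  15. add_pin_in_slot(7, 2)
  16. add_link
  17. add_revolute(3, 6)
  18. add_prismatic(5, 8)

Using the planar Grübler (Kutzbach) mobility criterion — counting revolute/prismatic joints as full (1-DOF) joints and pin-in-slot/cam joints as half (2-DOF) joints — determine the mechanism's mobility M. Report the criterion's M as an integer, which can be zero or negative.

link 0 = ground. State L|J1|J2 = 1|0|0
+link1  2|0|0
+link2  3|0|0
C(0,1) f=2→J2  3|0|1
+link3  4|0|1
P(2,3) f=1→J1  4|1|1
+link4  5|1|1
P(3,4) f=1→J1  5|2|1
P(2,4) f=1→J1  5|3|1
PS(0,2) f=2→J2  5|3|2
+link5  6|3|2
C(5,1) f=2→J2  6|3|3
+link6  7|3|3
R(6,4) f=1→J1  7|4|3
+link7  8|4|3
PS(7,2) f=2→J2  8|4|4
+link8  9|4|4
R(3,6) f=1→J1  9|5|4
P(5,8) f=1→J1  9|6|4
M = 3(9−1)−2·6−4 = 24−12−4 = 8

M = 8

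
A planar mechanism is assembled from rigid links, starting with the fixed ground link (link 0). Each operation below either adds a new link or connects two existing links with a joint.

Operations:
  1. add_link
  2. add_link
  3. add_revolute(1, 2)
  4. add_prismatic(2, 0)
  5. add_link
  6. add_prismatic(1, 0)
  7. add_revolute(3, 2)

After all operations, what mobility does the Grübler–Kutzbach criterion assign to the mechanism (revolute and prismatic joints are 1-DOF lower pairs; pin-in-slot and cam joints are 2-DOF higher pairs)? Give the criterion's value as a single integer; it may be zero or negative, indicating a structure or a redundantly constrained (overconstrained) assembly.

M = 1

[1;0;0] (link 0 is ground)
L+ [2;0;0]
L+ [3;0;0]
R(1,2)∈J1 [3;1;0]
P(2,0)∈J1 [3;2;0]
L+ [4;2;0]
P(1,0)∈J1 [4;3;0]
R(3,2)∈J1 [4;4;0]
mobility = 9 − 8 − 0 = 1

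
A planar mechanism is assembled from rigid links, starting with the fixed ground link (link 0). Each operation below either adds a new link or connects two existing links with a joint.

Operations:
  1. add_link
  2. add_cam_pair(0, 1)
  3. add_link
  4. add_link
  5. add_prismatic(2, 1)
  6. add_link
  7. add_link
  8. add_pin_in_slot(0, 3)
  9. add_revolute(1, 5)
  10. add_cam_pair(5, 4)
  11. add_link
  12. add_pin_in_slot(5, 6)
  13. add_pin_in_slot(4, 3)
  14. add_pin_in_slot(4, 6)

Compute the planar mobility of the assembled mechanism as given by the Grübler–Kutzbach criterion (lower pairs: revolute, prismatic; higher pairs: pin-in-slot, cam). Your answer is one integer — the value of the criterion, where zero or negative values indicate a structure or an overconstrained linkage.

M = 8

link 0 = ground. State L|J1|J2 = 1|0|0
+link1  2|0|0
C(0,1) f=2→J2  2|0|1
+link2  3|0|1
+link3  4|0|1
P(2,1) f=1→J1  4|1|1
+link4  5|1|1
+link5  6|1|1
PS(0,3) f=2→J2  6|1|2
R(1,5) f=1→J1  6|2|2
C(5,4) f=2→J2  6|2|3
+link6  7|2|3
PS(5,6) f=2→J2  7|2|4
PS(4,3) f=2→J2  7|2|5
PS(4,6) f=2→J2  7|2|6
M = 3(7−1)−2·2−6 = 18−4−6 = 8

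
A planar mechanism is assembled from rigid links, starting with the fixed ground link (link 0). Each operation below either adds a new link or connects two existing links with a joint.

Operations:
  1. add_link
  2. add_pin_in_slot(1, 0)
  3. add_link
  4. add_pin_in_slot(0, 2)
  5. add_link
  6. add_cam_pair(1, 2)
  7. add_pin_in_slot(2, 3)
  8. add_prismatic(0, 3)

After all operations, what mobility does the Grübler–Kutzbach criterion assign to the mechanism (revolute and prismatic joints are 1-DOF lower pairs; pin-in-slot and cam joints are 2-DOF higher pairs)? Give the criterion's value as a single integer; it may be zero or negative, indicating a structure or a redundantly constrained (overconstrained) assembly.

(L,J1,J2)=(1,0,0); link0 fixed
link1: (2,0,0)
PS 1-0 [J2]: (2,0,1)
link2: (3,0,1)
PS 0-2 [J2]: (3,0,2)
link3: (4,0,2)
C 1-2 [J2]: (4,0,3)
PS 2-3 [J2]: (4,0,4)
P 0-3 [J1]: (4,1,4)
Grübler: 3·3 − 2·1 − 4 = 3

M = 3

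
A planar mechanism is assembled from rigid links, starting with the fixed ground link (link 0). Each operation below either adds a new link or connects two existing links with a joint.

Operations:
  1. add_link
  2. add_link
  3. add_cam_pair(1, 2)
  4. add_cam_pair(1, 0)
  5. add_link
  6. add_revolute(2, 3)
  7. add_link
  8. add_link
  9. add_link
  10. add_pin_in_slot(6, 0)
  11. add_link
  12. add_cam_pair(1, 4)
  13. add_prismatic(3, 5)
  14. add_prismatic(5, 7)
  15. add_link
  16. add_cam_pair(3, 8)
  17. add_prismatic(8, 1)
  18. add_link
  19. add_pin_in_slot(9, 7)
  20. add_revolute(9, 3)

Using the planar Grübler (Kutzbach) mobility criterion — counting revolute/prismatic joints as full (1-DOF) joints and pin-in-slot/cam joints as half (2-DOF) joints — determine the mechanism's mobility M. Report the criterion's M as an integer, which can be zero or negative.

M = 11

ground; <1,0,0>
#1 <2,0,0>
#2 <3,0,0>
C:1↔2 J2 <3,0,1>
C:1↔0 J2 <3,0,2>
#3 <4,0,2>
R:2↔3 J1 <4,1,2>
#4 <5,1,2>
#5 <6,1,2>
#6 <7,1,2>
PS:6↔0 J2 <7,1,3>
#7 <8,1,3>
C:1↔4 J2 <8,1,4>
P:3↔5 J1 <8,2,4>
P:5↔7 J1 <8,3,4>
#8 <9,3,4>
C:3↔8 J2 <9,3,5>
P:8↔1 J1 <9,4,5>
#9 <10,4,5>
PS:9↔7 J2 <10,4,6>
R:9↔3 J1 <10,5,6>
3×9 − 2×5 − 1×6 = 11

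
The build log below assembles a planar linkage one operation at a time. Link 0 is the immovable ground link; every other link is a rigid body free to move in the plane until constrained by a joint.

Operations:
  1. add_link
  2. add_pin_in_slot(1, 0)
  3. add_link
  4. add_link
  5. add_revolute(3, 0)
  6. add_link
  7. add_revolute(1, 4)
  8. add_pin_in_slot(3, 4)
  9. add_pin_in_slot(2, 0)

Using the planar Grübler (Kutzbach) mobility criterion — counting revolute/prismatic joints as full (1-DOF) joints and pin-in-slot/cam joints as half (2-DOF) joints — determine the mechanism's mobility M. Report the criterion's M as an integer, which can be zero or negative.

M = 5

(L,J1,J2)=(1,0,0); link0 fixed
link1: (2,0,0)
PS 1-0 [J2]: (2,0,1)
link2: (3,0,1)
link3: (4,0,1)
R 3-0 [J1]: (4,1,1)
link4: (5,1,1)
R 1-4 [J1]: (5,2,1)
PS 3-4 [J2]: (5,2,2)
PS 2-0 [J2]: (5,2,3)
Grübler: 3·4 − 2·2 − 3 = 5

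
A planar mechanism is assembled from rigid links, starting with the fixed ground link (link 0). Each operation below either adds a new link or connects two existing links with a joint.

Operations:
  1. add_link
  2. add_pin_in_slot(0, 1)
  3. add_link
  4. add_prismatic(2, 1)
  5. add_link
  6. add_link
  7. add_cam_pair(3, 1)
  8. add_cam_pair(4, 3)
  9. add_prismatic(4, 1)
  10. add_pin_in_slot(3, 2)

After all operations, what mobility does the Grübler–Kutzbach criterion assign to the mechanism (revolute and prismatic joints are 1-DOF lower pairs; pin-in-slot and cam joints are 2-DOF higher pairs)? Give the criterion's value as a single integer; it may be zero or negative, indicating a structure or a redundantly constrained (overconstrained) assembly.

L=1 J1=0 J2=0
add link → L=2 J1=0 J2=0
PS@0,1 dof=2 J2 → L=2 J1=0 J2=1
add link → L=3 J1=0 J2=1
P@2,1 dof=1 J1 → L=3 J1=1 J2=1
add link → L=4 J1=1 J2=1
add link → L=5 J1=1 J2=1
C@3,1 dof=2 J2 → L=5 J1=1 J2=2
C@4,3 dof=2 J2 → L=5 J1=1 J2=3
P@4,1 dof=1 J1 → L=5 J1=2 J2=3
PS@3,2 dof=2 J2 → L=5 J1=2 J2=4
M=3(L−1)−2J1−J2=3·4−2·2−4=4

M = 4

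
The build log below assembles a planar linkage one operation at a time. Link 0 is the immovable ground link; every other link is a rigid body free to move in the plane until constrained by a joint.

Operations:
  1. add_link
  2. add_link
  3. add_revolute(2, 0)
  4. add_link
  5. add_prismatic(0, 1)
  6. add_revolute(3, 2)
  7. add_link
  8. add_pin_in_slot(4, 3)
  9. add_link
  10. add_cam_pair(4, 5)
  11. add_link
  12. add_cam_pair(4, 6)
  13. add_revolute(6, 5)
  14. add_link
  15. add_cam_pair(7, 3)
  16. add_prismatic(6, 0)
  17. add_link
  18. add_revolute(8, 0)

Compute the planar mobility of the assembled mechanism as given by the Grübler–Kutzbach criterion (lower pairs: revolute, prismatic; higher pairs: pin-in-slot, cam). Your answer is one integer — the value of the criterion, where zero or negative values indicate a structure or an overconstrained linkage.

M = 8

[1;0;0] (link 0 is ground)
L+ [2;0;0]
L+ [3;0;0]
R(2,0)∈J1 [3;1;0]
L+ [4;1;0]
P(0,1)∈J1 [4;2;0]
R(3,2)∈J1 [4;3;0]
L+ [5;3;0]
PS(4,3)∈J2 [5;3;1]
L+ [6;3;1]
C(4,5)∈J2 [6;3;2]
L+ [7;3;2]
C(4,6)∈J2 [7;3;3]
R(6,5)∈J1 [7;4;3]
L+ [8;4;3]
C(7,3)∈J2 [8;4;4]
P(6,0)∈J1 [8;5;4]
L+ [9;5;4]
R(8,0)∈J1 [9;6;4]
mobility = 24 − 12 − 4 = 8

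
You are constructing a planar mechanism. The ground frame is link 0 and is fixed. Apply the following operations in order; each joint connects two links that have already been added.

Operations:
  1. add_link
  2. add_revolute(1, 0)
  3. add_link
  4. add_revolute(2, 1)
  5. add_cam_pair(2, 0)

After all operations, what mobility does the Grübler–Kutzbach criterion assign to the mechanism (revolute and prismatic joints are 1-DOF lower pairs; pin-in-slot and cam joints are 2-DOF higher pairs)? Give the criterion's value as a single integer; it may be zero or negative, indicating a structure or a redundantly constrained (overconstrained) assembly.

[1;0;0] (link 0 is ground)
L+ [2;0;0]
R(1,0)∈J1 [2;1;0]
L+ [3;1;0]
R(2,1)∈J1 [3;2;0]
C(2,0)∈J2 [3;2;1]
mobility = 6 − 4 − 1 = 1

M = 1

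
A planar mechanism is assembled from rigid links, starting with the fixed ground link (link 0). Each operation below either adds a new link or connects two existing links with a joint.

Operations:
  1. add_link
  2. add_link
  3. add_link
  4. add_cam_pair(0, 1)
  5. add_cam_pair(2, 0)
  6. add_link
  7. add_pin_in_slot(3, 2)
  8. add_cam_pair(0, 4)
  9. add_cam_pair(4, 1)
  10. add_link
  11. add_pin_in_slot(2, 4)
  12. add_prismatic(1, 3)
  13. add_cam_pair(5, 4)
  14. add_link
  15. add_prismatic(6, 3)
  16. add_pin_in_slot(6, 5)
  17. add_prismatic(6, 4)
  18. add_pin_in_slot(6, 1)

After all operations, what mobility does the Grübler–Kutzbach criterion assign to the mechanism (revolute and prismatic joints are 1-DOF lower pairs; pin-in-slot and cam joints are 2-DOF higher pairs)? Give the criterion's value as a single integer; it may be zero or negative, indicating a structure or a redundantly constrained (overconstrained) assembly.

L=1 J1=0 J2=0
add link → L=2 J1=0 J2=0
add link → L=3 J1=0 J2=0
add link → L=4 J1=0 J2=0
C@0,1 dof=2 J2 → L=4 J1=0 J2=1
C@2,0 dof=2 J2 → L=4 J1=0 J2=2
add link → L=5 J1=0 J2=2
PS@3,2 dof=2 J2 → L=5 J1=0 J2=3
C@0,4 dof=2 J2 → L=5 J1=0 J2=4
C@4,1 dof=2 J2 → L=5 J1=0 J2=5
add link → L=6 J1=0 J2=5
PS@2,4 dof=2 J2 → L=6 J1=0 J2=6
P@1,3 dof=1 J1 → L=6 J1=1 J2=6
C@5,4 dof=2 J2 → L=6 J1=1 J2=7
add link → L=7 J1=1 J2=7
P@6,3 dof=1 J1 → L=7 J1=2 J2=7
PS@6,5 dof=2 J2 → L=7 J1=2 J2=8
P@6,4 dof=1 J1 → L=7 J1=3 J2=8
PS@6,1 dof=2 J2 → L=7 J1=3 J2=9
M=3(L−1)−2J1−J2=3·6−2·3−9=3

M = 3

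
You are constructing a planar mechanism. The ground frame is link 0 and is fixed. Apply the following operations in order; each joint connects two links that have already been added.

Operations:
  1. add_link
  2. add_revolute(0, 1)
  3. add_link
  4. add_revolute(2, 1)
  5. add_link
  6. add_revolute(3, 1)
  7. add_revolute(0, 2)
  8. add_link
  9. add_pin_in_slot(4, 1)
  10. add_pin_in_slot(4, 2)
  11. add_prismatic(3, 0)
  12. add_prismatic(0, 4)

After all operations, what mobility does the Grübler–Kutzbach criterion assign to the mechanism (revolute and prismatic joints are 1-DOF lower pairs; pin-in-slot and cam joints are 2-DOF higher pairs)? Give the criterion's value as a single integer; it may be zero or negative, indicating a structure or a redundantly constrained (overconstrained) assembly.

M = -2

link 0 = ground. State L|J1|J2 = 1|0|0
+link1  2|0|0
R(0,1) f=1→J1  2|1|0
+link2  3|1|0
R(2,1) f=1→J1  3|2|0
+link3  4|2|0
R(3,1) f=1→J1  4|3|0
R(0,2) f=1→J1  4|4|0
+link4  5|4|0
PS(4,1) f=2→J2  5|4|1
PS(4,2) f=2→J2  5|4|2
P(3,0) f=1→J1  5|5|2
P(0,4) f=1→J1  5|6|2
M = 3(5−1)−2·6−2 = 12−12−2 = -2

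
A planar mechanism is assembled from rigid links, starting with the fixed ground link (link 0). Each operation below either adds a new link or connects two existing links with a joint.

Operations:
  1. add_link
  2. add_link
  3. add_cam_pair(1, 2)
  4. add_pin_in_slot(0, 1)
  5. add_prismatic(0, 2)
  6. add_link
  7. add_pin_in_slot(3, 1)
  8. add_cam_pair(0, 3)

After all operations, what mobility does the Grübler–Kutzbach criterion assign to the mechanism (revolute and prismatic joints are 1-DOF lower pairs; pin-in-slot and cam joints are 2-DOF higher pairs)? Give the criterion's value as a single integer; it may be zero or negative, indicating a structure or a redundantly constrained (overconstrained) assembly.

M = 3

(L,J1,J2)=(1,0,0); link0 fixed
link1: (2,0,0)
link2: (3,0,0)
C 1-2 [J2]: (3,0,1)
PS 0-1 [J2]: (3,0,2)
P 0-2 [J1]: (3,1,2)
link3: (4,1,2)
PS 3-1 [J2]: (4,1,3)
C 0-3 [J2]: (4,1,4)
Grübler: 3·3 − 2·1 − 4 = 3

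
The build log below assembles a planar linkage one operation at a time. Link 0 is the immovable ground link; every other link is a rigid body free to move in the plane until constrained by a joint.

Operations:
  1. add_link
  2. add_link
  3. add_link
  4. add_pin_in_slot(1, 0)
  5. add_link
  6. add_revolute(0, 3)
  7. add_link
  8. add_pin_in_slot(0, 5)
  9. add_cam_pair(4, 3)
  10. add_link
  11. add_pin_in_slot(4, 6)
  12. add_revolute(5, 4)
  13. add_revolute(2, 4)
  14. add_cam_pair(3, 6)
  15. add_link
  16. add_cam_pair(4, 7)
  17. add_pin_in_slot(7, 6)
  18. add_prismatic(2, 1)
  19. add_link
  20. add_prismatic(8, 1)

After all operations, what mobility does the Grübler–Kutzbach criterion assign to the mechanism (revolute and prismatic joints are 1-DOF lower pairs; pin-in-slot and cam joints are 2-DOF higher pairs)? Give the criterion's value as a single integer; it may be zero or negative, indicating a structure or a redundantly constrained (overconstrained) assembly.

M = 7

link 0 = ground. State L|J1|J2 = 1|0|0
+link1  2|0|0
+link2  3|0|0
+link3  4|0|0
PS(1,0) f=2→J2  4|0|1
+link4  5|0|1
R(0,3) f=1→J1  5|1|1
+link5  6|1|1
PS(0,5) f=2→J2  6|1|2
C(4,3) f=2→J2  6|1|3
+link6  7|1|3
PS(4,6) f=2→J2  7|1|4
R(5,4) f=1→J1  7|2|4
R(2,4) f=1→J1  7|3|4
C(3,6) f=2→J2  7|3|5
+link7  8|3|5
C(4,7) f=2→J2  8|3|6
PS(7,6) f=2→J2  8|3|7
P(2,1) f=1→J1  8|4|7
+link8  9|4|7
P(8,1) f=1→J1  9|5|7
M = 3(9−1)−2·5−7 = 24−10−7 = 7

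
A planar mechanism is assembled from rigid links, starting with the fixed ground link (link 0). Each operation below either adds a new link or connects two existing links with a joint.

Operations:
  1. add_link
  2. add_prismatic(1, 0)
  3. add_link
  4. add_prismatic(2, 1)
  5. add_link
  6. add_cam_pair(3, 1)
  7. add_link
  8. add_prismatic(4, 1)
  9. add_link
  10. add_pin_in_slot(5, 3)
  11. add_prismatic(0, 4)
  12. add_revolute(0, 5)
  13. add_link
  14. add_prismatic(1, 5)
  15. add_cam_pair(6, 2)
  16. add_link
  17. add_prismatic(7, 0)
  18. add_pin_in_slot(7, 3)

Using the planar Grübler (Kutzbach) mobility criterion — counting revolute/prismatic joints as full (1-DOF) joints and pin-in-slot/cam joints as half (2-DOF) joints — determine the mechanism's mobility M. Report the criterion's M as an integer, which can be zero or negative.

M = 3

L=1 J1=0 J2=0
add link → L=2 J1=0 J2=0
P@1,0 dof=1 J1 → L=2 J1=1 J2=0
add link → L=3 J1=1 J2=0
P@2,1 dof=1 J1 → L=3 J1=2 J2=0
add link → L=4 J1=2 J2=0
C@3,1 dof=2 J2 → L=4 J1=2 J2=1
add link → L=5 J1=2 J2=1
P@4,1 dof=1 J1 → L=5 J1=3 J2=1
add link → L=6 J1=3 J2=1
PS@5,3 dof=2 J2 → L=6 J1=3 J2=2
P@0,4 dof=1 J1 → L=6 J1=4 J2=2
R@0,5 dof=1 J1 → L=6 J1=5 J2=2
add link → L=7 J1=5 J2=2
P@1,5 dof=1 J1 → L=7 J1=6 J2=2
C@6,2 dof=2 J2 → L=7 J1=6 J2=3
add link → L=8 J1=6 J2=3
P@7,0 dof=1 J1 → L=8 J1=7 J2=3
PS@7,3 dof=2 J2 → L=8 J1=7 J2=4
M=3(L−1)−2J1−J2=3·7−2·7−4=3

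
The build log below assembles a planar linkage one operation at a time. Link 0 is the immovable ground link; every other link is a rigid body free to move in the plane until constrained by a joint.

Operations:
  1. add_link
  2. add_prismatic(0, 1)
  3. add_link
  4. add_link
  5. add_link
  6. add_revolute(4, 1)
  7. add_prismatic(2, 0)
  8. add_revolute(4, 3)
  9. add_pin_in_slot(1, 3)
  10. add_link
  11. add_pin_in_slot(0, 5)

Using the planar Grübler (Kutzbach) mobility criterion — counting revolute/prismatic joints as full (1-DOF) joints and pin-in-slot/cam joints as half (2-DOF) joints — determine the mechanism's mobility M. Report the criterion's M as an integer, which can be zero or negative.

M = 5

ground; <1,0,0>
#1 <2,0,0>
P:0↔1 J1 <2,1,0>
#2 <3,1,0>
#3 <4,1,0>
#4 <5,1,0>
R:4↔1 J1 <5,2,0>
P:2↔0 J1 <5,3,0>
R:4↔3 J1 <5,4,0>
PS:1↔3 J2 <5,4,1>
#5 <6,4,1>
PS:0↔5 J2 <6,4,2>
3×5 − 2×4 − 1×2 = 5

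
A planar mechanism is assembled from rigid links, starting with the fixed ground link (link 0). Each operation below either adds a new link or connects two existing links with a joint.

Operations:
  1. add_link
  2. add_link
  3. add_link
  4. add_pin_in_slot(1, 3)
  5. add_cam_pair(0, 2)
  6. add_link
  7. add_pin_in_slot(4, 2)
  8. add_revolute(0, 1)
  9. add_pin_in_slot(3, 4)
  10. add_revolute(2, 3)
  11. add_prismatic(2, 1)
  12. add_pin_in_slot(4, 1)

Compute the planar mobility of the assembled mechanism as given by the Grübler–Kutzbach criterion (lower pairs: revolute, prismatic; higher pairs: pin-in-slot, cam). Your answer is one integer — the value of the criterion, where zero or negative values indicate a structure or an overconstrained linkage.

L=1 J1=0 J2=0
add link → L=2 J1=0 J2=0
add link → L=3 J1=0 J2=0
add link → L=4 J1=0 J2=0
PS@1,3 dof=2 J2 → L=4 J1=0 J2=1
C@0,2 dof=2 J2 → L=4 J1=0 J2=2
add link → L=5 J1=0 J2=2
PS@4,2 dof=2 J2 → L=5 J1=0 J2=3
R@0,1 dof=1 J1 → L=5 J1=1 J2=3
PS@3,4 dof=2 J2 → L=5 J1=1 J2=4
R@2,3 dof=1 J1 → L=5 J1=2 J2=4
P@2,1 dof=1 J1 → L=5 J1=3 J2=4
PS@4,1 dof=2 J2 → L=5 J1=3 J2=5
M=3(L−1)−2J1−J2=3·4−2·3−5=1

M = 1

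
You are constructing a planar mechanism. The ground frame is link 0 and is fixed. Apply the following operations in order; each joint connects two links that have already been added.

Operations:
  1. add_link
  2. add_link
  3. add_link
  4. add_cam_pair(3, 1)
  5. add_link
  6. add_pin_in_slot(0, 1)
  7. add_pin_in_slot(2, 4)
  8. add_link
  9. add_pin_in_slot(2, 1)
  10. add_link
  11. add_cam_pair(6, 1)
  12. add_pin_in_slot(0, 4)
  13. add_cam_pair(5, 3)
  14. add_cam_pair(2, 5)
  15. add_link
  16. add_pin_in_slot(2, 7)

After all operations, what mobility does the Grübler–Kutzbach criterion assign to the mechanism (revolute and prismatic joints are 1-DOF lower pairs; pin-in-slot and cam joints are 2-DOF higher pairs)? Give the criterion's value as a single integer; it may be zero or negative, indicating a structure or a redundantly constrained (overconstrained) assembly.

ground; <1,0,0>
#1 <2,0,0>
#2 <3,0,0>
#3 <4,0,0>
C:3↔1 J2 <4,0,1>
#4 <5,0,1>
PS:0↔1 J2 <5,0,2>
PS:2↔4 J2 <5,0,3>
#5 <6,0,3>
PS:2↔1 J2 <6,0,4>
#6 <7,0,4>
C:6↔1 J2 <7,0,5>
PS:0↔4 J2 <7,0,6>
C:5↔3 J2 <7,0,7>
C:2↔5 J2 <7,0,8>
#7 <8,0,8>
PS:2↔7 J2 <8,0,9>
3×7 − 2×0 − 1×9 = 12

M = 12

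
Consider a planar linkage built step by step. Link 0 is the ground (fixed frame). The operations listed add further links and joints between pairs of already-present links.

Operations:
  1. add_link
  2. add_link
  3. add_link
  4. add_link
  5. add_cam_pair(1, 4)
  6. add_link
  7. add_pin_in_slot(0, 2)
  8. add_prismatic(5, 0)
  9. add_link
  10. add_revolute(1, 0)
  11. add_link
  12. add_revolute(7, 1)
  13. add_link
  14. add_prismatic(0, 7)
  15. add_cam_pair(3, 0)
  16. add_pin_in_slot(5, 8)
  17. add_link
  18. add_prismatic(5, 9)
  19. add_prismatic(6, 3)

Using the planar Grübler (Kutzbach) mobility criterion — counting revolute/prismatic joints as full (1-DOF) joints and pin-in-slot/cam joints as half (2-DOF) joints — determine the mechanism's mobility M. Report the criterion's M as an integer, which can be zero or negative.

ground; <1,0,0>
#1 <2,0,0>
#2 <3,0,0>
#3 <4,0,0>
#4 <5,0,0>
C:1↔4 J2 <5,0,1>
#5 <6,0,1>
PS:0↔2 J2 <6,0,2>
P:5↔0 J1 <6,1,2>
#6 <7,1,2>
R:1↔0 J1 <7,2,2>
#7 <8,2,2>
R:7↔1 J1 <8,3,2>
#8 <9,3,2>
P:0↔7 J1 <9,4,2>
C:3↔0 J2 <9,4,3>
PS:5↔8 J2 <9,4,4>
#9 <10,4,4>
P:5↔9 J1 <10,5,4>
P:6↔3 J1 <10,6,4>
3×9 − 2×6 − 1×4 = 11

M = 11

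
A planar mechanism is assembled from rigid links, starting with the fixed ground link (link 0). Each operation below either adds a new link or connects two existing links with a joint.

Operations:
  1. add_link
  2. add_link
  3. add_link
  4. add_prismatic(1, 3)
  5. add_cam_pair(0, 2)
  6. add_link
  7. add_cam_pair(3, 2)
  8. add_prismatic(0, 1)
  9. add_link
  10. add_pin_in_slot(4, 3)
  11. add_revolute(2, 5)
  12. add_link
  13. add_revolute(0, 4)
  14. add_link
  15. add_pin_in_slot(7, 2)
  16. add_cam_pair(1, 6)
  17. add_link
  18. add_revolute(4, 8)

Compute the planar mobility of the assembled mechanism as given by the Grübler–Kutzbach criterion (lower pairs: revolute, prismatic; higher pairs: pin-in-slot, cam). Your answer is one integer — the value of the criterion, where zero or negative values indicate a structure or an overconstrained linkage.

[1;0;0] (link 0 is ground)
L+ [2;0;0]
L+ [3;0;0]
L+ [4;0;0]
P(1,3)∈J1 [4;1;0]
C(0,2)∈J2 [4;1;1]
L+ [5;1;1]
C(3,2)∈J2 [5;1;2]
P(0,1)∈J1 [5;2;2]
L+ [6;2;2]
PS(4,3)∈J2 [6;2;3]
R(2,5)∈J1 [6;3;3]
L+ [7;3;3]
R(0,4)∈J1 [7;4;3]
L+ [8;4;3]
PS(7,2)∈J2 [8;4;4]
C(1,6)∈J2 [8;4;5]
L+ [9;4;5]
R(4,8)∈J1 [9;5;5]
mobility = 24 − 10 − 5 = 9

M = 9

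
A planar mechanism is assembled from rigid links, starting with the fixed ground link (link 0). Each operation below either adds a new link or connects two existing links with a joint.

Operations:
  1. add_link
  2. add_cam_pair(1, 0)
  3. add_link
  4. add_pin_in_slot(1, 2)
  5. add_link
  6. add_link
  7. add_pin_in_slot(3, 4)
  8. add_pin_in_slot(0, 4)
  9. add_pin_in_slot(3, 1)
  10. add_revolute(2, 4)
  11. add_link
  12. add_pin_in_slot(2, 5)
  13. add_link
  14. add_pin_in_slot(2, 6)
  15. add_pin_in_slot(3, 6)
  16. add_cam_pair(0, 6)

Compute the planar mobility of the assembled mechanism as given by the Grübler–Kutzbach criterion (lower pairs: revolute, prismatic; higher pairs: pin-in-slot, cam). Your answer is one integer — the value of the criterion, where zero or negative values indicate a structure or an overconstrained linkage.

link 0 = ground. State L|J1|J2 = 1|0|0
+link1  2|0|0
C(1,0) f=2→J2  2|0|1
+link2  3|0|1
PS(1,2) f=2→J2  3|0|2
+link3  4|0|2
+link4  5|0|2
PS(3,4) f=2→J2  5|0|3
PS(0,4) f=2→J2  5|0|4
PS(3,1) f=2→J2  5|0|5
R(2,4) f=1→J1  5|1|5
+link5  6|1|5
PS(2,5) f=2→J2  6|1|6
+link6  7|1|6
PS(2,6) f=2→J2  7|1|7
PS(3,6) f=2→J2  7|1|8
C(0,6) f=2→J2  7|1|9
M = 3(7−1)−2·1−9 = 18−2−9 = 7

M = 7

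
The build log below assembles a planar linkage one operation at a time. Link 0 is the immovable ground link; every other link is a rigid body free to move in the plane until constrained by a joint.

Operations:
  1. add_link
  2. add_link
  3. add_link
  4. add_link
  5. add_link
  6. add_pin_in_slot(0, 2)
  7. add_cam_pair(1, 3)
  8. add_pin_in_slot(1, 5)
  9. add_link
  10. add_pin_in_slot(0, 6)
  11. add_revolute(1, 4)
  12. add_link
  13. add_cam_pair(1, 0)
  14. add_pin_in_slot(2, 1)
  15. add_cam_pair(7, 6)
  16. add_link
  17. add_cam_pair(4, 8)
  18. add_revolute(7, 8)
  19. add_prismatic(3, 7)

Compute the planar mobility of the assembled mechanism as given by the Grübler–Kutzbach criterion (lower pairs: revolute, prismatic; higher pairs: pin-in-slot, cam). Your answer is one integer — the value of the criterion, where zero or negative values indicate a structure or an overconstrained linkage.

M = 10

[1;0;0] (link 0 is ground)
L+ [2;0;0]
L+ [3;0;0]
L+ [4;0;0]
L+ [5;0;0]
L+ [6;0;0]
PS(0,2)∈J2 [6;0;1]
C(1,3)∈J2 [6;0;2]
PS(1,5)∈J2 [6;0;3]
L+ [7;0;3]
PS(0,6)∈J2 [7;0;4]
R(1,4)∈J1 [7;1;4]
L+ [8;1;4]
C(1,0)∈J2 [8;1;5]
PS(2,1)∈J2 [8;1;6]
C(7,6)∈J2 [8;1;7]
L+ [9;1;7]
C(4,8)∈J2 [9;1;8]
R(7,8)∈J1 [9;2;8]
P(3,7)∈J1 [9;3;8]
mobility = 24 − 6 − 8 = 10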